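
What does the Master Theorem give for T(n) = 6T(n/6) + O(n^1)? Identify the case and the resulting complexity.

Master Theorem for T(n) = 6T(n/6) + O(n^1):

a = 6, b = 6, c = 1
log_b(a) = log_6(6) = 1.0000

Case 2: c = 1 = log_6(6) = 1.0000
T(n) = O(n^1 log n) = O(n log n)

For T(n) = 6T(n/6) + O(n^1): log_6(6) = 1.0000. This is Case 2 of the Master Theorem (c = log_b(a), equal work at all levels), giving O(n log n).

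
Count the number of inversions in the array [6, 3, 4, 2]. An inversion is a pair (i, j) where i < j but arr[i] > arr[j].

Finding inversions in [6, 3, 4, 2]:

(0, 1): arr[0]=6 > arr[1]=3
(0, 2): arr[0]=6 > arr[2]=4
(0, 3): arr[0]=6 > arr[3]=2
(1, 3): arr[1]=3 > arr[3]=2
(2, 3): arr[2]=4 > arr[3]=2

Total inversions: 5

The array has 5 inversion(s): (0,1), (0,2), (0,3), (1,3), (2,3). Each pair (i,j) satisfies i < j and arr[i] > arr[j].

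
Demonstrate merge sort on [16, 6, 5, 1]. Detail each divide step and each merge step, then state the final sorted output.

Merge sort trace:

Split: [16, 6, 5, 1] -> [16, 6] and [5, 1]
  Split: [16, 6] -> [16] and [6]
  Merge: [16] + [6] -> [6, 16]
  Split: [5, 1] -> [5] and [1]
  Merge: [5] + [1] -> [1, 5]
Merge: [6, 16] + [1, 5] -> [1, 5, 6, 16]

Final sorted array: [1, 5, 6, 16]

The merge sort proceeds by recursively splitting the array and merging sorted halves.
After all merges, the sorted array is [1, 5, 6, 16].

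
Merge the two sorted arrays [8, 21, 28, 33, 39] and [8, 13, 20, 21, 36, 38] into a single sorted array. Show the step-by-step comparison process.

Merging process:

Compare 8 vs 8: take 8 from left. Merged: [8]
Compare 21 vs 8: take 8 from right. Merged: [8, 8]
Compare 21 vs 13: take 13 from right. Merged: [8, 8, 13]
Compare 21 vs 20: take 20 from right. Merged: [8, 8, 13, 20]
Compare 21 vs 21: take 21 from left. Merged: [8, 8, 13, 20, 21]
Compare 28 vs 21: take 21 from right. Merged: [8, 8, 13, 20, 21, 21]
Compare 28 vs 36: take 28 from left. Merged: [8, 8, 13, 20, 21, 21, 28]
Compare 33 vs 36: take 33 from left. Merged: [8, 8, 13, 20, 21, 21, 28, 33]
Compare 39 vs 36: take 36 from right. Merged: [8, 8, 13, 20, 21, 21, 28, 33, 36]
Compare 39 vs 38: take 38 from right. Merged: [8, 8, 13, 20, 21, 21, 28, 33, 36, 38]
Append remaining from left: [39]. Merged: [8, 8, 13, 20, 21, 21, 28, 33, 36, 38, 39]

Final merged array: [8, 8, 13, 20, 21, 21, 28, 33, 36, 38, 39]
Total comparisons: 10

The merged array is [8, 8, 13, 20, 21, 21, 28, 33, 36, 38, 39], requiring 10 comparisons. The merge step runs in O(n) time where n is the total number of elements.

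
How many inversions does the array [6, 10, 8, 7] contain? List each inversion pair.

Finding inversions in [6, 10, 8, 7]:

(1, 2): arr[1]=10 > arr[2]=8
(1, 3): arr[1]=10 > arr[3]=7
(2, 3): arr[2]=8 > arr[3]=7

Total inversions: 3

The array has 3 inversion(s): (1,2), (1,3), (2,3). Each pair (i,j) satisfies i < j and arr[i] > arr[j].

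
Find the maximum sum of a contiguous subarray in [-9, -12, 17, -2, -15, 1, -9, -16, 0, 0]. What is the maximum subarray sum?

Using Kadane's algorithm on [-9, -12, 17, -2, -15, 1, -9, -16, 0, 0]:

Scanning through the array:
Position 1 (value -12): max_ending_here = -12, max_so_far = -9
Position 2 (value 17): max_ending_here = 17, max_so_far = 17
Position 3 (value -2): max_ending_here = 15, max_so_far = 17
Position 4 (value -15): max_ending_here = 0, max_so_far = 17
Position 5 (value 1): max_ending_here = 1, max_so_far = 17
Position 6 (value -9): max_ending_here = -8, max_so_far = 17
Position 7 (value -16): max_ending_here = -16, max_so_far = 17
Position 8 (value 0): max_ending_here = 0, max_so_far = 17
Position 9 (value 0): max_ending_here = 0, max_so_far = 17

Maximum subarray: [17]
Maximum sum: 17

The maximum subarray is [17] with sum 17. This subarray runs from index 2 to index 2.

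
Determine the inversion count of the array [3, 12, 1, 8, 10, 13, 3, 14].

Finding inversions in [3, 12, 1, 8, 10, 13, 3, 14]:

(0, 2): arr[0]=3 > arr[2]=1
(1, 2): arr[1]=12 > arr[2]=1
(1, 3): arr[1]=12 > arr[3]=8
(1, 4): arr[1]=12 > arr[4]=10
(1, 6): arr[1]=12 > arr[6]=3
(3, 6): arr[3]=8 > arr[6]=3
(4, 6): arr[4]=10 > arr[6]=3
(5, 6): arr[5]=13 > arr[6]=3

Total inversions: 8

The array has 8 inversion(s): (0,2), (1,2), (1,3), (1,4), (1,6), (3,6), (4,6), (5,6). Each pair (i,j) satisfies i < j and arr[i] > arr[j].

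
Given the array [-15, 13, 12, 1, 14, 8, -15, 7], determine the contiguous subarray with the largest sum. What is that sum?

Using Kadane's algorithm on [-15, 13, 12, 1, 14, 8, -15, 7]:

Scanning through the array:
Position 1 (value 13): max_ending_here = 13, max_so_far = 13
Position 2 (value 12): max_ending_here = 25, max_so_far = 25
Position 3 (value 1): max_ending_here = 26, max_so_far = 26
Position 4 (value 14): max_ending_here = 40, max_so_far = 40
Position 5 (value 8): max_ending_here = 48, max_so_far = 48
Position 6 (value -15): max_ending_here = 33, max_so_far = 48
Position 7 (value 7): max_ending_here = 40, max_so_far = 48

Maximum subarray: [13, 12, 1, 14, 8]
Maximum sum: 48

The maximum subarray is [13, 12, 1, 14, 8] with sum 48. This subarray runs from index 1 to index 5.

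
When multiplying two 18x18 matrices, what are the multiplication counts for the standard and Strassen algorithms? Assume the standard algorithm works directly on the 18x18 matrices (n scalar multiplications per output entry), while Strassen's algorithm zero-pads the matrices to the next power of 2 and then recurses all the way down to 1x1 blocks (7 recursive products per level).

Matrix multiplication for 18x18 matrices:

Strassen's algorithm requires power-of-2 dimensions. Pad 18x18 to 32x32 (next power of 2).

Standard algorithm: 18^3 = 5832 multiplications
Strassen's algorithm: 7^(log2(32)) = 7^5 = 16807 multiplications
Difference: 5832 - 16807 = -10975 (Strassen uses MORE here due to padding overhead — for small or just-over-power-of-2 n, padding can outweigh the per-level savings)

Standard: 5832 multiplications (18^3). Strassen: 16807 multiplications (7^5, after padding to 32x32). Strassen reduces 8 recursive multiplications to 7 at each level.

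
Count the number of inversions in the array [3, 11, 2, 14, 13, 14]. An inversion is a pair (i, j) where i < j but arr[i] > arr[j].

Finding inversions in [3, 11, 2, 14, 13, 14]:

(0, 2): arr[0]=3 > arr[2]=2
(1, 2): arr[1]=11 > arr[2]=2
(3, 4): arr[3]=14 > arr[4]=13

Total inversions: 3

The array has 3 inversion(s): (0,2), (1,2), (3,4). Each pair (i,j) satisfies i < j and arr[i] > arr[j].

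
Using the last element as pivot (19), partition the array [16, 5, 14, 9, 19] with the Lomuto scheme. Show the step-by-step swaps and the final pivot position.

Lomuto partition with pivot = 19:

Initial array: [16, 5, 14, 9, 19]

arr[0]=16 <= 19: swap with position 0, array becomes [16, 5, 14, 9, 19]
arr[1]=5 <= 19: swap with position 1, array becomes [16, 5, 14, 9, 19]
arr[2]=14 <= 19: swap with position 2, array becomes [16, 5, 14, 9, 19]
arr[3]=9 <= 19: swap with position 3, array becomes [16, 5, 14, 9, 19]

Place pivot at position 4: [16, 5, 14, 9, 19]
Pivot position: 4

After partitioning with pivot 19, the array becomes [16, 5, 14, 9, 19]. The pivot is placed at index 4. All elements to the left of the pivot are <= 19, and all elements to the right are > 19.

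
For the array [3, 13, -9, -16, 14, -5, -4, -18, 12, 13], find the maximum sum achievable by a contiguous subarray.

Using Kadane's algorithm on [3, 13, -9, -16, 14, -5, -4, -18, 12, 13]:

Scanning through the array:
Position 1 (value 13): max_ending_here = 16, max_so_far = 16
Position 2 (value -9): max_ending_here = 7, max_so_far = 16
Position 3 (value -16): max_ending_here = -9, max_so_far = 16
Position 4 (value 14): max_ending_here = 14, max_so_far = 16
Position 5 (value -5): max_ending_here = 9, max_so_far = 16
Position 6 (value -4): max_ending_here = 5, max_so_far = 16
Position 7 (value -18): max_ending_here = -13, max_so_far = 16
Position 8 (value 12): max_ending_here = 12, max_so_far = 16
Position 9 (value 13): max_ending_here = 25, max_so_far = 25

Maximum subarray: [12, 13]
Maximum sum: 25

The maximum subarray is [12, 13] with sum 25. This subarray runs from index 8 to index 9.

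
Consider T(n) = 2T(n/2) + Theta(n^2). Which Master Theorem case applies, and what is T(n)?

Master Theorem for T(n) = 2T(n/2) + O(n^2):

a = 2, b = 2, c = 2
log_b(a) = log_2(2) = 1.0000

Case 3: c = 2 > log_2(2) = 1.0000
T(n) = O(n^2) = O(n^2)

For T(n) = 2T(n/2) + O(n^2): log_2(2) = 1.0000. This is Case 3 of the Master Theorem (c > log_b(a), work dominated by root), giving O(n^2).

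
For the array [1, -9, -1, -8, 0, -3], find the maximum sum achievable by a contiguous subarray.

Using Kadane's algorithm on [1, -9, -1, -8, 0, -3]:

Scanning through the array:
Position 1 (value -9): max_ending_here = -8, max_so_far = 1
Position 2 (value -1): max_ending_here = -1, max_so_far = 1
Position 3 (value -8): max_ending_here = -8, max_so_far = 1
Position 4 (value 0): max_ending_here = 0, max_so_far = 1
Position 5 (value -3): max_ending_here = -3, max_so_far = 1

Maximum subarray: [1]
Maximum sum: 1

The maximum subarray is [1] with sum 1. This subarray runs from index 0 to index 0.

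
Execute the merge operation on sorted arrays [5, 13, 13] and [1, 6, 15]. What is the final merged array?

Merging process:

Compare 5 vs 1: take 1 from right. Merged: [1]
Compare 5 vs 6: take 5 from left. Merged: [1, 5]
Compare 13 vs 6: take 6 from right. Merged: [1, 5, 6]
Compare 13 vs 15: take 13 from left. Merged: [1, 5, 6, 13]
Compare 13 vs 15: take 13 from left. Merged: [1, 5, 6, 13, 13]
Append remaining from right: [15]. Merged: [1, 5, 6, 13, 13, 15]

Final merged array: [1, 5, 6, 13, 13, 15]
Total comparisons: 5

The merged array is [1, 5, 6, 13, 13, 15], requiring 5 comparisons. The merge step runs in O(n) time where n is the total number of elements.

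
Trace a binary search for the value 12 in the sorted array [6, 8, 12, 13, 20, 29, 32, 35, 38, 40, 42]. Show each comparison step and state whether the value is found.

Binary search for 12 in [6, 8, 12, 13, 20, 29, 32, 35, 38, 40, 42]:

lo=0, hi=10, mid=5, arr[mid]=29 -> 29 > 12, search left half
lo=0, hi=4, mid=2, arr[mid]=12 -> Found target at index 2!

Binary search finds 12 at index 2 after 2 comparisons. The search repeatedly halves the search space by comparing with the middle element.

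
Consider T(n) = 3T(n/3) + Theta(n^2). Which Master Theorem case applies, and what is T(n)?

Master Theorem for T(n) = 3T(n/3) + O(n^2):

a = 3, b = 3, c = 2
log_b(a) = log_3(3) = 1.0000

Case 3: c = 2 > log_3(3) = 1.0000
T(n) = O(n^2) = O(n^2)

For T(n) = 3T(n/3) + O(n^2): log_3(3) = 1.0000. This is Case 3 of the Master Theorem (c > log_b(a), work dominated by root), giving O(n^2).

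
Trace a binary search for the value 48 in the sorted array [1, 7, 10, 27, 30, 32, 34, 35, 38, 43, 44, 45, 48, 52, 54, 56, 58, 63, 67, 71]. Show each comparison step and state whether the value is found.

Binary search for 48 in [1, 7, 10, 27, 30, 32, 34, 35, 38, 43, 44, 45, 48, 52, 54, 56, 58, 63, 67, 71]:

lo=0, hi=19, mid=9, arr[mid]=43 -> 43 < 48, search right half
lo=10, hi=19, mid=14, arr[mid]=54 -> 54 > 48, search left half
lo=10, hi=13, mid=11, arr[mid]=45 -> 45 < 48, search right half
lo=12, hi=13, mid=12, arr[mid]=48 -> Found target at index 12!

Binary search finds 48 at index 12 after 4 comparisons. The search repeatedly halves the search space by comparing with the middle element.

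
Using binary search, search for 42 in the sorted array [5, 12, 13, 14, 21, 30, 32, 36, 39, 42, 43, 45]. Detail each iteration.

Binary search for 42 in [5, 12, 13, 14, 21, 30, 32, 36, 39, 42, 43, 45]:

lo=0, hi=11, mid=5, arr[mid]=30 -> 30 < 42, search right half
lo=6, hi=11, mid=8, arr[mid]=39 -> 39 < 42, search right half
lo=9, hi=11, mid=10, arr[mid]=43 -> 43 > 42, search left half
lo=9, hi=9, mid=9, arr[mid]=42 -> Found target at index 9!

Binary search finds 42 at index 9 after 4 comparisons. The search repeatedly halves the search space by comparing with the middle element.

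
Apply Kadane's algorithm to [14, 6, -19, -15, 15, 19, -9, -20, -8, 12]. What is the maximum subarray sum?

Using Kadane's algorithm on [14, 6, -19, -15, 15, 19, -9, -20, -8, 12]:

Scanning through the array:
Position 1 (value 6): max_ending_here = 20, max_so_far = 20
Position 2 (value -19): max_ending_here = 1, max_so_far = 20
Position 3 (value -15): max_ending_here = -14, max_so_far = 20
Position 4 (value 15): max_ending_here = 15, max_so_far = 20
Position 5 (value 19): max_ending_here = 34, max_so_far = 34
Position 6 (value -9): max_ending_here = 25, max_so_far = 34
Position 7 (value -20): max_ending_here = 5, max_so_far = 34
Position 8 (value -8): max_ending_here = -3, max_so_far = 34
Position 9 (value 12): max_ending_here = 12, max_so_far = 34

Maximum subarray: [15, 19]
Maximum sum: 34

The maximum subarray is [15, 19] with sum 34. This subarray runs from index 4 to index 5.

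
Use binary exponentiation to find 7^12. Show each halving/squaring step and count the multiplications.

Computing 7^12 by squaring (build up from 7^1; each line after the first costs one multiplication):

7^1 = 7
7^2 = (7^1)^2 = 7^2 = 49
7^3 = 7 * 7^2 = 7 * 49 = 343
7^6 = (7^3)^2 = 343^2 = 117649
7^12 = (7^6)^2 = 117649^2 = 13841287201

Result: 13841287201
Multiplications needed: 4 (4 lines after 7^1)

7^12 = 13841287201. Using exponentiation by squaring, this requires 4 multiplications. The key idea: if the exponent is even, square the half-power; if odd, multiply by the base once.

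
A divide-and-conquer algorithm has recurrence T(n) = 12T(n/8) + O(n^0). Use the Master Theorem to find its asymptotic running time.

Master Theorem for T(n) = 12T(n/8) + O(n^0):

a = 12, b = 8, c = 0
log_b(a) = log_8(12) = 1.1950

Case 1: c = 0 < log_8(12) = 1.1950
T(n) = O(n^(log_8 12))

For T(n) = 12T(n/8) + O(n^0): log_8(12) = 1.1950. This is Case 1 of the Master Theorem (c < log_b(a), work dominated by leaves), giving O(n^(log_8 12)).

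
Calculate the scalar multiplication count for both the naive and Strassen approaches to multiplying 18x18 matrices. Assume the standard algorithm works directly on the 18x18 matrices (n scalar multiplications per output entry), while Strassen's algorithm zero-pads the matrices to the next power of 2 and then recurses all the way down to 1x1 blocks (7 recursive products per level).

Matrix multiplication for 18x18 matrices:

Strassen's algorithm requires power-of-2 dimensions. Pad 18x18 to 32x32 (next power of 2).

Standard algorithm: 18^3 = 5832 multiplications
Strassen's algorithm: 7^(log2(32)) = 7^5 = 16807 multiplications
Difference: 5832 - 16807 = -10975 (Strassen uses MORE here due to padding overhead — for small or just-over-power-of-2 n, padding can outweigh the per-level savings)

Standard: 5832 multiplications (18^3). Strassen: 16807 multiplications (7^5, after padding to 32x32). Strassen reduces 8 recursive multiplications to 7 at each level.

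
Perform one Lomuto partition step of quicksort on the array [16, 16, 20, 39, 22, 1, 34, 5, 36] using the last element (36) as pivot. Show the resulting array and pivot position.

Lomuto partition with pivot = 36:

Initial array: [16, 16, 20, 39, 22, 1, 34, 5, 36]

arr[0]=16 <= 36: swap with position 0, array becomes [16, 16, 20, 39, 22, 1, 34, 5, 36]
arr[1]=16 <= 36: swap with position 1, array becomes [16, 16, 20, 39, 22, 1, 34, 5, 36]
arr[2]=20 <= 36: swap with position 2, array becomes [16, 16, 20, 39, 22, 1, 34, 5, 36]
arr[3]=39 > 36: no swap
arr[4]=22 <= 36: swap with position 3, array becomes [16, 16, 20, 22, 39, 1, 34, 5, 36]
arr[5]=1 <= 36: swap with position 4, array becomes [16, 16, 20, 22, 1, 39, 34, 5, 36]
arr[6]=34 <= 36: swap with position 5, array becomes [16, 16, 20, 22, 1, 34, 39, 5, 36]
arr[7]=5 <= 36: swap with position 6, array becomes [16, 16, 20, 22, 1, 34, 5, 39, 36]

Place pivot at position 7: [16, 16, 20, 22, 1, 34, 5, 36, 39]
Pivot position: 7

After partitioning with pivot 36, the array becomes [16, 16, 20, 22, 1, 34, 5, 36, 39]. The pivot is placed at index 7. All elements to the left of the pivot are <= 36, and all elements to the right are > 36.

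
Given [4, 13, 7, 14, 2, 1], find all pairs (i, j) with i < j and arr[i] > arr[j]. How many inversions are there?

Finding inversions in [4, 13, 7, 14, 2, 1]:

(0, 4): arr[0]=4 > arr[4]=2
(0, 5): arr[0]=4 > arr[5]=1
(1, 2): arr[1]=13 > arr[2]=7
(1, 4): arr[1]=13 > arr[4]=2
(1, 5): arr[1]=13 > arr[5]=1
(2, 4): arr[2]=7 > arr[4]=2
(2, 5): arr[2]=7 > arr[5]=1
(3, 4): arr[3]=14 > arr[4]=2
(3, 5): arr[3]=14 > arr[5]=1
(4, 5): arr[4]=2 > arr[5]=1

Total inversions: 10

The array has 10 inversion(s): (0,4), (0,5), (1,2), (1,4), (1,5), (2,4), (2,5), (3,4), (3,5), (4,5). Each pair (i,j) satisfies i < j and arr[i] > arr[j].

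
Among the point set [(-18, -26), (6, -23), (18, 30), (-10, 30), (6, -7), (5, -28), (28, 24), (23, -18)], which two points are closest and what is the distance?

Computing all pairwise distances among 8 points:

d((-18, -26), (6, -23)) = 24.1868
d((-18, -26), (18, 30)) = 66.5733
d((-18, -26), (-10, 30)) = 56.5685
d((-18, -26), (6, -7)) = 30.6105
d((-18, -26), (5, -28)) = 23.0868
d((-18, -26), (28, 24)) = 67.9412
d((-18, -26), (23, -18)) = 41.7732
d((6, -23), (18, 30)) = 54.3415
d((6, -23), (-10, 30)) = 55.3624
d((6, -23), (6, -7)) = 16.0
d((6, -23), (5, -28)) = 5.099 <-- minimum
d((6, -23), (28, 24)) = 51.8941
d((6, -23), (23, -18)) = 17.72
d((18, 30), (-10, 30)) = 28.0
d((18, 30), (6, -7)) = 38.8973
d((18, 30), (5, -28)) = 59.439
d((18, 30), (28, 24)) = 11.6619
d((18, 30), (23, -18)) = 48.2597
d((-10, 30), (6, -7)) = 40.3113
d((-10, 30), (5, -28)) = 59.9083
d((-10, 30), (28, 24)) = 38.4708
d((-10, 30), (23, -18)) = 58.2495
d((6, -7), (5, -28)) = 21.0238
d((6, -7), (28, 24)) = 38.0132
d((6, -7), (23, -18)) = 20.2485
d((5, -28), (28, 24)) = 56.8595
d((5, -28), (23, -18)) = 20.5913
d((28, 24), (23, -18)) = 42.2966

Closest pair: (6, -23) and (5, -28) with distance 5.099

The closest pair is (6, -23) and (5, -28) with Euclidean distance 5.099. For 8 points, brute-force pairwise comparison is shown above. For large n, the divide-and-conquer algorithm (sort by x, recurse on halves, check the dividing strip) achieves O(n log n).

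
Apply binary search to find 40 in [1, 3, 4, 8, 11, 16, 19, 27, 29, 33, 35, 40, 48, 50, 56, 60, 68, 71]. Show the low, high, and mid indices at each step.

Binary search for 40 in [1, 3, 4, 8, 11, 16, 19, 27, 29, 33, 35, 40, 48, 50, 56, 60, 68, 71]:

lo=0, hi=17, mid=8, arr[mid]=29 -> 29 < 40, search right half
lo=9, hi=17, mid=13, arr[mid]=50 -> 50 > 40, search left half
lo=9, hi=12, mid=10, arr[mid]=35 -> 35 < 40, search right half
lo=11, hi=12, mid=11, arr[mid]=40 -> Found target at index 11!

Binary search finds 40 at index 11 after 4 comparisons. The search repeatedly halves the search space by comparing with the middle element.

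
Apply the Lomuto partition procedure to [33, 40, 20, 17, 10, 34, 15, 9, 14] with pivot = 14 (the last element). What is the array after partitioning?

Lomuto partition with pivot = 14:

Initial array: [33, 40, 20, 17, 10, 34, 15, 9, 14]

arr[0]=33 > 14: no swap
arr[1]=40 > 14: no swap
arr[2]=20 > 14: no swap
arr[3]=17 > 14: no swap
arr[4]=10 <= 14: swap with position 0, array becomes [10, 40, 20, 17, 33, 34, 15, 9, 14]
arr[5]=34 > 14: no swap
arr[6]=15 > 14: no swap
arr[7]=9 <= 14: swap with position 1, array becomes [10, 9, 20, 17, 33, 34, 15, 40, 14]

Place pivot at position 2: [10, 9, 14, 17, 33, 34, 15, 40, 20]
Pivot position: 2

After partitioning with pivot 14, the array becomes [10, 9, 14, 17, 33, 34, 15, 40, 20]. The pivot is placed at index 2. All elements to the left of the pivot are <= 14, and all elements to the right are > 14.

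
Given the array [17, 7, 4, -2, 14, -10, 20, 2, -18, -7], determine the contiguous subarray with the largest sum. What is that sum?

Using Kadane's algorithm on [17, 7, 4, -2, 14, -10, 20, 2, -18, -7]:

Scanning through the array:
Position 1 (value 7): max_ending_here = 24, max_so_far = 24
Position 2 (value 4): max_ending_here = 28, max_so_far = 28
Position 3 (value -2): max_ending_here = 26, max_so_far = 28
Position 4 (value 14): max_ending_here = 40, max_so_far = 40
Position 5 (value -10): max_ending_here = 30, max_so_far = 40
Position 6 (value 20): max_ending_here = 50, max_so_far = 50
Position 7 (value 2): max_ending_here = 52, max_so_far = 52
Position 8 (value -18): max_ending_here = 34, max_so_far = 52
Position 9 (value -7): max_ending_here = 27, max_so_far = 52

Maximum subarray: [17, 7, 4, -2, 14, -10, 20, 2]
Maximum sum: 52

The maximum subarray is [17, 7, 4, -2, 14, -10, 20, 2] with sum 52. This subarray runs from index 0 to index 7.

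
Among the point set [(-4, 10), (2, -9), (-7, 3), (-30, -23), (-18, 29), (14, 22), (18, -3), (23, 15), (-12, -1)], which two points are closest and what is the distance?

Computing all pairwise distances among 9 points:

d((-4, 10), (2, -9)) = 19.9249
d((-4, 10), (-7, 3)) = 7.6158
d((-4, 10), (-30, -23)) = 42.0119
d((-4, 10), (-18, 29)) = 23.6008
d((-4, 10), (14, 22)) = 21.6333
d((-4, 10), (18, -3)) = 25.5539
d((-4, 10), (23, 15)) = 27.4591
d((-4, 10), (-12, -1)) = 13.6015
d((2, -9), (-7, 3)) = 15.0
d((2, -9), (-30, -23)) = 34.9285
d((2, -9), (-18, 29)) = 42.9418
d((2, -9), (14, 22)) = 33.2415
d((2, -9), (18, -3)) = 17.088
d((2, -9), (23, 15)) = 31.8904
d((2, -9), (-12, -1)) = 16.1245
d((-7, 3), (-30, -23)) = 34.7131
d((-7, 3), (-18, 29)) = 28.2312
d((-7, 3), (14, 22)) = 28.3196
d((-7, 3), (18, -3)) = 25.7099
d((-7, 3), (23, 15)) = 32.311
d((-7, 3), (-12, -1)) = 6.4031 <-- minimum
d((-30, -23), (-18, 29)) = 53.3667
d((-30, -23), (14, 22)) = 62.9365
d((-30, -23), (18, -3)) = 52.0
d((-30, -23), (23, 15)) = 65.215
d((-30, -23), (-12, -1)) = 28.4253
d((-18, 29), (14, 22)) = 32.7567
d((-18, 29), (18, -3)) = 48.1664
d((-18, 29), (23, 15)) = 43.3244
d((-18, 29), (-12, -1)) = 30.5941
d((14, 22), (18, -3)) = 25.318
d((14, 22), (23, 15)) = 11.4018
d((14, 22), (-12, -1)) = 34.7131
d((18, -3), (23, 15)) = 18.6815
d((18, -3), (-12, -1)) = 30.0666
d((23, 15), (-12, -1)) = 38.4838

Closest pair: (-7, 3) and (-12, -1) with distance 6.4031

The closest pair is (-7, 3) and (-12, -1) with Euclidean distance 6.4031. For 9 points, brute-force pairwise comparison is shown above. For large n, the divide-and-conquer algorithm (sort by x, recurse on halves, check the dividing strip) achieves O(n log n).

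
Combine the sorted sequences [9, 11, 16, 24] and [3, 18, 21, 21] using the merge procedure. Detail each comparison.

Merging process:

Compare 9 vs 3: take 3 from right. Merged: [3]
Compare 9 vs 18: take 9 from left. Merged: [3, 9]
Compare 11 vs 18: take 11 from left. Merged: [3, 9, 11]
Compare 16 vs 18: take 16 from left. Merged: [3, 9, 11, 16]
Compare 24 vs 18: take 18 from right. Merged: [3, 9, 11, 16, 18]
Compare 24 vs 21: take 21 from right. Merged: [3, 9, 11, 16, 18, 21]
Compare 24 vs 21: take 21 from right. Merged: [3, 9, 11, 16, 18, 21, 21]
Append remaining from left: [24]. Merged: [3, 9, 11, 16, 18, 21, 21, 24]

Final merged array: [3, 9, 11, 16, 18, 21, 21, 24]
Total comparisons: 7

The merged array is [3, 9, 11, 16, 18, 21, 21, 24], requiring 7 comparisons. The merge step runs in O(n) time where n is the total number of elements.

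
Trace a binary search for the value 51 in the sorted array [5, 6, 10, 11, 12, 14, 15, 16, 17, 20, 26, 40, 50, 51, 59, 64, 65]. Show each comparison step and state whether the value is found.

Binary search for 51 in [5, 6, 10, 11, 12, 14, 15, 16, 17, 20, 26, 40, 50, 51, 59, 64, 65]:

lo=0, hi=16, mid=8, arr[mid]=17 -> 17 < 51, search right half
lo=9, hi=16, mid=12, arr[mid]=50 -> 50 < 51, search right half
lo=13, hi=16, mid=14, arr[mid]=59 -> 59 > 51, search left half
lo=13, hi=13, mid=13, arr[mid]=51 -> Found target at index 13!

Binary search finds 51 at index 13 after 4 comparisons. The search repeatedly halves the search space by comparing with the middle element.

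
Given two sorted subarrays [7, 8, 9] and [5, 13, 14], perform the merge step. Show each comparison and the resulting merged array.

Merging process:

Compare 7 vs 5: take 5 from right. Merged: [5]
Compare 7 vs 13: take 7 from left. Merged: [5, 7]
Compare 8 vs 13: take 8 from left. Merged: [5, 7, 8]
Compare 9 vs 13: take 9 from left. Merged: [5, 7, 8, 9]
Append remaining from right: [13, 14]. Merged: [5, 7, 8, 9, 13, 14]

Final merged array: [5, 7, 8, 9, 13, 14]
Total comparisons: 4

The merged array is [5, 7, 8, 9, 13, 14], requiring 4 comparisons. The merge step runs in O(n) time where n is the total number of elements.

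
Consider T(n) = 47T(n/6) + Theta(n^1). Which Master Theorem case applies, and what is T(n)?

Master Theorem for T(n) = 47T(n/6) + O(n^1):

a = 47, b = 6, c = 1
log_b(a) = log_6(47) = 2.1488

Case 1: c = 1 < log_6(47) = 2.1488
T(n) = O(n^(log_6 47))

For T(n) = 47T(n/6) + O(n^1): log_6(47) = 2.1488. This is Case 1 of the Master Theorem (c < log_b(a), work dominated by leaves), giving O(n^(log_6 47)).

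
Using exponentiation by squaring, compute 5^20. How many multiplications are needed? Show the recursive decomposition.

Computing 5^20 by squaring (build up from 5^1; each line after the first costs one multiplication):

5^1 = 5
5^2 = (5^1)^2 = 5^2 = 25
5^4 = (5^2)^2 = 25^2 = 625
5^5 = 5 * 5^4 = 5 * 625 = 3125
5^10 = (5^5)^2 = 3125^2 = 9765625
5^20 = (5^10)^2 = 9765625^2 = 95367431640625

Result: 95367431640625
Multiplications needed: 5 (5 lines after 5^1)

5^20 = 95367431640625. Using exponentiation by squaring, this requires 5 multiplications. The key idea: if the exponent is even, square the half-power; if odd, multiply by the base once.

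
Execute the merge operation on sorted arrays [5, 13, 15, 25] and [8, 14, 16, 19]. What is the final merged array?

Merging process:

Compare 5 vs 8: take 5 from left. Merged: [5]
Compare 13 vs 8: take 8 from right. Merged: [5, 8]
Compare 13 vs 14: take 13 from left. Merged: [5, 8, 13]
Compare 15 vs 14: take 14 from right. Merged: [5, 8, 13, 14]
Compare 15 vs 16: take 15 from left. Merged: [5, 8, 13, 14, 15]
Compare 25 vs 16: take 16 from right. Merged: [5, 8, 13, 14, 15, 16]
Compare 25 vs 19: take 19 from right. Merged: [5, 8, 13, 14, 15, 16, 19]
Append remaining from left: [25]. Merged: [5, 8, 13, 14, 15, 16, 19, 25]

Final merged array: [5, 8, 13, 14, 15, 16, 19, 25]
Total comparisons: 7

The merged array is [5, 8, 13, 14, 15, 16, 19, 25], requiring 7 comparisons. The merge step runs in O(n) time where n is the total number of elements.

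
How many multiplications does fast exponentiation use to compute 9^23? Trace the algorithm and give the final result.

Computing 9^23 by squaring (build up from 9^1; each line after the first costs one multiplication):

9^1 = 9
9^2 = (9^1)^2 = 9^2 = 81
9^4 = (9^2)^2 = 81^2 = 6561
9^5 = 9 * 9^4 = 9 * 6561 = 59049
9^10 = (9^5)^2 = 59049^2 = 3486784401
9^11 = 9 * 9^10 = 9 * 3486784401 = 31381059609
9^22 = (9^11)^2 = 31381059609^2 = 984770902183611232881
9^23 = 9 * 9^22 = 9 * 984770902183611232881 = 8862938119652501095929

Result: 8862938119652501095929
Multiplications needed: 7 (7 lines after 9^1)

9^23 = 8862938119652501095929. Using exponentiation by squaring, this requires 7 multiplications. The key idea: if the exponent is even, square the half-power; if odd, multiply by the base once.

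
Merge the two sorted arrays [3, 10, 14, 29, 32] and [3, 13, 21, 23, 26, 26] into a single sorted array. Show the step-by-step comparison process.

Merging process:

Compare 3 vs 3: take 3 from left. Merged: [3]
Compare 10 vs 3: take 3 from right. Merged: [3, 3]
Compare 10 vs 13: take 10 from left. Merged: [3, 3, 10]
Compare 14 vs 13: take 13 from right. Merged: [3, 3, 10, 13]
Compare 14 vs 21: take 14 from left. Merged: [3, 3, 10, 13, 14]
Compare 29 vs 21: take 21 from right. Merged: [3, 3, 10, 13, 14, 21]
Compare 29 vs 23: take 23 from right. Merged: [3, 3, 10, 13, 14, 21, 23]
Compare 29 vs 26: take 26 from right. Merged: [3, 3, 10, 13, 14, 21, 23, 26]
Compare 29 vs 26: take 26 from right. Merged: [3, 3, 10, 13, 14, 21, 23, 26, 26]
Append remaining from left: [29, 32]. Merged: [3, 3, 10, 13, 14, 21, 23, 26, 26, 29, 32]

Final merged array: [3, 3, 10, 13, 14, 21, 23, 26, 26, 29, 32]
Total comparisons: 9

The merged array is [3, 3, 10, 13, 14, 21, 23, 26, 26, 29, 32], requiring 9 comparisons. The merge step runs in O(n) time where n is the total number of elements.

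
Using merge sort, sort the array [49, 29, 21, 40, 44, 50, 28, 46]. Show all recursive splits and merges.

Merge sort trace:

Split: [49, 29, 21, 40, 44, 50, 28, 46] -> [49, 29, 21, 40] and [44, 50, 28, 46]
  Split: [49, 29, 21, 40] -> [49, 29] and [21, 40]
    Split: [49, 29] -> [49] and [29]
    Merge: [49] + [29] -> [29, 49]
    Split: [21, 40] -> [21] and [40]
    Merge: [21] + [40] -> [21, 40]
  Merge: [29, 49] + [21, 40] -> [21, 29, 40, 49]
  Split: [44, 50, 28, 46] -> [44, 50] and [28, 46]
    Split: [44, 50] -> [44] and [50]
    Merge: [44] + [50] -> [44, 50]
    Split: [28, 46] -> [28] and [46]
    Merge: [28] + [46] -> [28, 46]
  Merge: [44, 50] + [28, 46] -> [28, 44, 46, 50]
Merge: [21, 29, 40, 49] + [28, 44, 46, 50] -> [21, 28, 29, 40, 44, 46, 49, 50]

Final sorted array: [21, 28, 29, 40, 44, 46, 49, 50]

The merge sort proceeds by recursively splitting the array and merging sorted halves.
After all merges, the sorted array is [21, 28, 29, 40, 44, 46, 49, 50].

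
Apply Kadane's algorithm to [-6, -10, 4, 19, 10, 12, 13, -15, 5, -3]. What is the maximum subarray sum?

Using Kadane's algorithm on [-6, -10, 4, 19, 10, 12, 13, -15, 5, -3]:

Scanning through the array:
Position 1 (value -10): max_ending_here = -10, max_so_far = -6
Position 2 (value 4): max_ending_here = 4, max_so_far = 4
Position 3 (value 19): max_ending_here = 23, max_so_far = 23
Position 4 (value 10): max_ending_here = 33, max_so_far = 33
Position 5 (value 12): max_ending_here = 45, max_so_far = 45
Position 6 (value 13): max_ending_here = 58, max_so_far = 58
Position 7 (value -15): max_ending_here = 43, max_so_far = 58
Position 8 (value 5): max_ending_here = 48, max_so_far = 58
Position 9 (value -3): max_ending_here = 45, max_so_far = 58

Maximum subarray: [4, 19, 10, 12, 13]
Maximum sum: 58

The maximum subarray is [4, 19, 10, 12, 13] with sum 58. This subarray runs from index 2 to index 6.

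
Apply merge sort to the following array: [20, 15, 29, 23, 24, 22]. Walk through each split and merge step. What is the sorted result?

Merge sort trace:

Split: [20, 15, 29, 23, 24, 22] -> [20, 15, 29] and [23, 24, 22]
  Split: [20, 15, 29] -> [20] and [15, 29]
    Split: [15, 29] -> [15] and [29]
    Merge: [15] + [29] -> [15, 29]
  Merge: [20] + [15, 29] -> [15, 20, 29]
  Split: [23, 24, 22] -> [23] and [24, 22]
    Split: [24, 22] -> [24] and [22]
    Merge: [24] + [22] -> [22, 24]
  Merge: [23] + [22, 24] -> [22, 23, 24]
Merge: [15, 20, 29] + [22, 23, 24] -> [15, 20, 22, 23, 24, 29]

Final sorted array: [15, 20, 22, 23, 24, 29]

The merge sort proceeds by recursively splitting the array and merging sorted halves.
After all merges, the sorted array is [15, 20, 22, 23, 24, 29].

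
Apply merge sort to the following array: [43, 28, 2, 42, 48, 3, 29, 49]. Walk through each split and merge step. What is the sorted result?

Merge sort trace:

Split: [43, 28, 2, 42, 48, 3, 29, 49] -> [43, 28, 2, 42] and [48, 3, 29, 49]
  Split: [43, 28, 2, 42] -> [43, 28] and [2, 42]
    Split: [43, 28] -> [43] and [28]
    Merge: [43] + [28] -> [28, 43]
    Split: [2, 42] -> [2] and [42]
    Merge: [2] + [42] -> [2, 42]
  Merge: [28, 43] + [2, 42] -> [2, 28, 42, 43]
  Split: [48, 3, 29, 49] -> [48, 3] and [29, 49]
    Split: [48, 3] -> [48] and [3]
    Merge: [48] + [3] -> [3, 48]
    Split: [29, 49] -> [29] and [49]
    Merge: [29] + [49] -> [29, 49]
  Merge: [3, 48] + [29, 49] -> [3, 29, 48, 49]
Merge: [2, 28, 42, 43] + [3, 29, 48, 49] -> [2, 3, 28, 29, 42, 43, 48, 49]

Final sorted array: [2, 3, 28, 29, 42, 43, 48, 49]

The merge sort proceeds by recursively splitting the array and merging sorted halves.
After all merges, the sorted array is [2, 3, 28, 29, 42, 43, 48, 49].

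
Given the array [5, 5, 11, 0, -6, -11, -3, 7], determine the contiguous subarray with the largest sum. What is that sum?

Using Kadane's algorithm on [5, 5, 11, 0, -6, -11, -3, 7]:

Scanning through the array:
Position 1 (value 5): max_ending_here = 10, max_so_far = 10
Position 2 (value 11): max_ending_here = 21, max_so_far = 21
Position 3 (value 0): max_ending_here = 21, max_so_far = 21
Position 4 (value -6): max_ending_here = 15, max_so_far = 21
Position 5 (value -11): max_ending_here = 4, max_so_far = 21
Position 6 (value -3): max_ending_here = 1, max_so_far = 21
Position 7 (value 7): max_ending_here = 8, max_so_far = 21

Maximum subarray: [5, 5, 11]
Maximum sum: 21

The maximum subarray is [5, 5, 11] with sum 21. This subarray runs from index 0 to index 2.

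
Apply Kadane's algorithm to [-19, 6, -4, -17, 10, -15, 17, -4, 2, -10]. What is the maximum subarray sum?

Using Kadane's algorithm on [-19, 6, -4, -17, 10, -15, 17, -4, 2, -10]:

Scanning through the array:
Position 1 (value 6): max_ending_here = 6, max_so_far = 6
Position 2 (value -4): max_ending_here = 2, max_so_far = 6
Position 3 (value -17): max_ending_here = -15, max_so_far = 6
Position 4 (value 10): max_ending_here = 10, max_so_far = 10
Position 5 (value -15): max_ending_here = -5, max_so_far = 10
Position 6 (value 17): max_ending_here = 17, max_so_far = 17
Position 7 (value -4): max_ending_here = 13, max_so_far = 17
Position 8 (value 2): max_ending_here = 15, max_so_far = 17
Position 9 (value -10): max_ending_here = 5, max_so_far = 17

Maximum subarray: [17]
Maximum sum: 17

The maximum subarray is [17] with sum 17. This subarray runs from index 6 to index 6.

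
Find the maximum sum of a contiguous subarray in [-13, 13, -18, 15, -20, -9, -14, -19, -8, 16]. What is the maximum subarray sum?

Using Kadane's algorithm on [-13, 13, -18, 15, -20, -9, -14, -19, -8, 16]:

Scanning through the array:
Position 1 (value 13): max_ending_here = 13, max_so_far = 13
Position 2 (value -18): max_ending_here = -5, max_so_far = 13
Position 3 (value 15): max_ending_here = 15, max_so_far = 15
Position 4 (value -20): max_ending_here = -5, max_so_far = 15
Position 5 (value -9): max_ending_here = -9, max_so_far = 15
Position 6 (value -14): max_ending_here = -14, max_so_far = 15
Position 7 (value -19): max_ending_here = -19, max_so_far = 15
Position 8 (value -8): max_ending_here = -8, max_so_far = 15
Position 9 (value 16): max_ending_here = 16, max_so_far = 16

Maximum subarray: [16]
Maximum sum: 16

The maximum subarray is [16] with sum 16. This subarray runs from index 9 to index 9.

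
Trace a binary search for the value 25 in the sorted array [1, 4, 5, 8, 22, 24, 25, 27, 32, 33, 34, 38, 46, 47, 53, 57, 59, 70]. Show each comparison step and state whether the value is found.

Binary search for 25 in [1, 4, 5, 8, 22, 24, 25, 27, 32, 33, 34, 38, 46, 47, 53, 57, 59, 70]:

lo=0, hi=17, mid=8, arr[mid]=32 -> 32 > 25, search left half
lo=0, hi=7, mid=3, arr[mid]=8 -> 8 < 25, search right half
lo=4, hi=7, mid=5, arr[mid]=24 -> 24 < 25, search right half
lo=6, hi=7, mid=6, arr[mid]=25 -> Found target at index 6!

Binary search finds 25 at index 6 after 4 comparisons. The search repeatedly halves the search space by comparing with the middle element.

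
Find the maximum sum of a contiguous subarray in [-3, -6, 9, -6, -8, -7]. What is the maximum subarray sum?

Using Kadane's algorithm on [-3, -6, 9, -6, -8, -7]:

Scanning through the array:
Position 1 (value -6): max_ending_here = -6, max_so_far = -3
Position 2 (value 9): max_ending_here = 9, max_so_far = 9
Position 3 (value -6): max_ending_here = 3, max_so_far = 9
Position 4 (value -8): max_ending_here = -5, max_so_far = 9
Position 5 (value -7): max_ending_here = -7, max_so_far = 9

Maximum subarray: [9]
Maximum sum: 9

The maximum subarray is [9] with sum 9. This subarray runs from index 2 to index 2.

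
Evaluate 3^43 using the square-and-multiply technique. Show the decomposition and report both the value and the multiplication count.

Computing 3^43 by squaring (build up from 3^1; each line after the first costs one multiplication):

3^1 = 3
3^2 = (3^1)^2 = 3^2 = 9
3^4 = (3^2)^2 = 9^2 = 81
3^5 = 3 * 3^4 = 3 * 81 = 243
3^10 = (3^5)^2 = 243^2 = 59049
3^20 = (3^10)^2 = 59049^2 = 3486784401
3^21 = 3 * 3^20 = 3 * 3486784401 = 10460353203
3^42 = (3^21)^2 = 10460353203^2 = 109418989131512359209
3^43 = 3 * 3^42 = 3 * 109418989131512359209 = 328256967394537077627

Result: 328256967394537077627
Multiplications needed: 8 (8 lines after 3^1)

3^43 = 328256967394537077627. Using exponentiation by squaring, this requires 8 multiplications. The key idea: if the exponent is even, square the half-power; if odd, multiply by the base once.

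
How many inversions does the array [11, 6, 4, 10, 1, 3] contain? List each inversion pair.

Finding inversions in [11, 6, 4, 10, 1, 3]:

(0, 1): arr[0]=11 > arr[1]=6
(0, 2): arr[0]=11 > arr[2]=4
(0, 3): arr[0]=11 > arr[3]=10
(0, 4): arr[0]=11 > arr[4]=1
(0, 5): arr[0]=11 > arr[5]=3
(1, 2): arr[1]=6 > arr[2]=4
(1, 4): arr[1]=6 > arr[4]=1
(1, 5): arr[1]=6 > arr[5]=3
(2, 4): arr[2]=4 > arr[4]=1
(2, 5): arr[2]=4 > arr[5]=3
(3, 4): arr[3]=10 > arr[4]=1
(3, 5): arr[3]=10 > arr[5]=3

Total inversions: 12

The array has 12 inversion(s): (0,1), (0,2), (0,3), (0,4), (0,5), (1,2), (1,4), (1,5), (2,4), (2,5), (3,4), (3,5). Each pair (i,j) satisfies i < j and arr[i] > arr[j].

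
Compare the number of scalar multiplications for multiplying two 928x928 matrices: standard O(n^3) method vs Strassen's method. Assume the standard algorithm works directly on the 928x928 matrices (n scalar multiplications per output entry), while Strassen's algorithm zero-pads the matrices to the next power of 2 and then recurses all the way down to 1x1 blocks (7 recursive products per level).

Matrix multiplication for 928x928 matrices:

Strassen's algorithm requires power-of-2 dimensions. Pad 928x928 to 1024x1024 (next power of 2).

Standard algorithm: 928^3 = 799178752 multiplications
Strassen's algorithm: 7^(log2(1024)) = 7^10 = 282475249 multiplications
Savings: 799178752 - 282475249 = 516703503 multiplications

Standard: 799178752 multiplications (928^3). Strassen: 282475249 multiplications (7^10, after padding to 1024x1024). Strassen reduces 8 recursive multiplications to 7 at each level.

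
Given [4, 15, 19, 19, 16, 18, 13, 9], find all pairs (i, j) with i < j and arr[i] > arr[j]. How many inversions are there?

Finding inversions in [4, 15, 19, 19, 16, 18, 13, 9]:

(1, 6): arr[1]=15 > arr[6]=13
(1, 7): arr[1]=15 > arr[7]=9
(2, 4): arr[2]=19 > arr[4]=16
(2, 5): arr[2]=19 > arr[5]=18
(2, 6): arr[2]=19 > arr[6]=13
(2, 7): arr[2]=19 > arr[7]=9
(3, 4): arr[3]=19 > arr[4]=16
(3, 5): arr[3]=19 > arr[5]=18
(3, 6): arr[3]=19 > arr[6]=13
(3, 7): arr[3]=19 > arr[7]=9
(4, 6): arr[4]=16 > arr[6]=13
(4, 7): arr[4]=16 > arr[7]=9
(5, 6): arr[5]=18 > arr[6]=13
(5, 7): arr[5]=18 > arr[7]=9
(6, 7): arr[6]=13 > arr[7]=9

Total inversions: 15

The array has 15 inversion(s): (1,6), (1,7), (2,4), (2,5), (2,6), (2,7), (3,4), (3,5), (3,6), (3,7), (4,6), (4,7), (5,6), (5,7), (6,7). Each pair (i,j) satisfies i < j and arr[i] > arr[j].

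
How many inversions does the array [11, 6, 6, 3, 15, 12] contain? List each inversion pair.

Finding inversions in [11, 6, 6, 3, 15, 12]:

(0, 1): arr[0]=11 > arr[1]=6
(0, 2): arr[0]=11 > arr[2]=6
(0, 3): arr[0]=11 > arr[3]=3
(1, 3): arr[1]=6 > arr[3]=3
(2, 3): arr[2]=6 > arr[3]=3
(4, 5): arr[4]=15 > arr[5]=12

Total inversions: 6

The array has 6 inversion(s): (0,1), (0,2), (0,3), (1,3), (2,3), (4,5). Each pair (i,j) satisfies i < j and arr[i] > arr[j].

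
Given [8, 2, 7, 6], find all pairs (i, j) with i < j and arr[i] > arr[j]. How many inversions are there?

Finding inversions in [8, 2, 7, 6]:

(0, 1): arr[0]=8 > arr[1]=2
(0, 2): arr[0]=8 > arr[2]=7
(0, 3): arr[0]=8 > arr[3]=6
(2, 3): arr[2]=7 > arr[3]=6

Total inversions: 4

The array has 4 inversion(s): (0,1), (0,2), (0,3), (2,3). Each pair (i,j) satisfies i < j and arr[i] > arr[j].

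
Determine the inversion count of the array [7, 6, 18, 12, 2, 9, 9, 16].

Finding inversions in [7, 6, 18, 12, 2, 9, 9, 16]:

(0, 1): arr[0]=7 > arr[1]=6
(0, 4): arr[0]=7 > arr[4]=2
(1, 4): arr[1]=6 > arr[4]=2
(2, 3): arr[2]=18 > arr[3]=12
(2, 4): arr[2]=18 > arr[4]=2
(2, 5): arr[2]=18 > arr[5]=9
(2, 6): arr[2]=18 > arr[6]=9
(2, 7): arr[2]=18 > arr[7]=16
(3, 4): arr[3]=12 > arr[4]=2
(3, 5): arr[3]=12 > arr[5]=9
(3, 6): arr[3]=12 > arr[6]=9

Total inversions: 11

The array has 11 inversion(s): (0,1), (0,4), (1,4), (2,3), (2,4), (2,5), (2,6), (2,7), (3,4), (3,5), (3,6). Each pair (i,j) satisfies i < j and arr[i] > arr[j].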